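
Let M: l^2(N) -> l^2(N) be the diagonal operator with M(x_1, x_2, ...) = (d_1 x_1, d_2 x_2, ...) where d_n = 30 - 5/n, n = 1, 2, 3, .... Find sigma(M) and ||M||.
sigma(M) = {30 - 5/n : n ≥ 1} ∪ {30}; ||M|| = 30

A bounded diagonal operator on l^2 with diagonal entries d_n has spectrum equal to the closure of {d_n : n ≥ 1}: every d_n is an eigenvalue (with eigenvector e_n), so {d_n} ⊂ sigma(M); the spectrum is closed, so its closure is too; and for lambda not in the closure, (M - lambda I) has bounded inverse (the diagonal entries 1/(d_n - lambda) are bounded). For our sequence d_n = 30 - 5/n, n = 1, 2, 3, ...:
  - {d_n} = {30 - 5/n : n ≥ 1}; the only limit point is 30
  - closure = {30 - 5/n : n ≥ 1} ∪ {30}
For the norm: a diagonal operator has ||M|| = sup_n |d_n|. Here d_n = 30 - 5/n increases monotonically from d_1 = 25 toward 30, with all terms in [25, 30); so sup_n |d_n| = 30 (the supremum is the limit, not attained). So ||M|| = 30.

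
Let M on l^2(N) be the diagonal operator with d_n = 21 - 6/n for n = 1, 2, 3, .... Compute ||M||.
||M|| = 21

For a diagonal operator on l^2 with entries d_n, ||M|| = sup_n |d_n|. Here d_1 = 15, d_2 = 18, ..., and d_n = 21 - 6/n increases monotonically toward 21. All terms lie in [15, 21), so |d_n| = d_n and the supremum is the limit 21, which is not attained by any individual d_n. Hence ||M|| = 21.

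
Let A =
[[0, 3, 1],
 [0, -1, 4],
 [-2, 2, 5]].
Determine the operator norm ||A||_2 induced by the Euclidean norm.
||A||_2 ≈ 6.8775 (= sqrt(largest eigenvalue of A^T A))

||A||_2 = sigma_max(A) = sqrt(lambda_max(A^T A)). Form the symmetric matrix M = A^T A =
[[4, -4, -10],
 [-4, 14, 9],
 [-10, 9, 42]].
Its characteristic polynomial (trace, sum of principal 2x2 minors, determinant of M give the coefficients) is
  p(λ) = det(λ I - M) = λ^3 - 60λ^2 + 615λ - 676.
No integer candidate from the rational root theorem (±divisors of 676) is a root, so the roots are irrational. The cubic discriminant is Δ = 283773348 > 0, so there are three distinct real roots. p(1) = -120 and p(2) = 322 have opposite signs, so a root lies in (1, 2); Newton's method refines it to λ ≈ 1.248. p(11) = 160 and p(12) = -208 have opposite signs, so a root lies in (11, 12); Newton's method refines it to λ ≈ 11.452. p(47) = -488 and p(48) = 1196 have opposite signs, so a root lies in (47, 48); Newton's method refines it to λ ≈ 47.3001. Check (Vieta): the three roots sum to 60, matching tr M = 60.
So the eigenvalues of A^T A are ≈ 1.248, 11.452, 47.3001 (all ≥ 0, as they must be for A^T A). The largest is λ_max ≈ 47.3001, hence ||A||_2 = sqrt(λ_max) ≈ 6.8775.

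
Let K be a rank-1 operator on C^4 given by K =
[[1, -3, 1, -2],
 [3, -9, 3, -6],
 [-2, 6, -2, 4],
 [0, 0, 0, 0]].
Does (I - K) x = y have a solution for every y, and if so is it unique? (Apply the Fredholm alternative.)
(I - K) is invertible (det(I - K) = 11 ≠ 0), so for every y in C^4 the equation (I - K) x = y has a unique solution.

K has rank 1, so it is an outer product K = u v^T: every row of K is a multiple of one row vector. Reading off the entries, u = (1, 3, -2, 0) and v = (1, -3, 1, -2) (row i of K equals u_i·v^T). A rank-one matrix u v^T satisfies K u = u (v·u) and kills the (3)-dimensional subspace v^⊥, so its characteristic polynomial is lambda^3 (lambda - v·u) with v·u = tr K = -10. Hence the eigenvalues of I - K are 1 (multiplicity 3) and 1 - (-10) = 11, so det(I - K) = 11. (Direct check: I - K =
[[0, 3, -1, 2],
 [-3, 10, -3, 6],
 [2, -6, 3, -4],
 [0, 0, 0, 1]]
has determinant 11.) The finite-dimensional Fredholm alternative says: either (I - K) is invertible, or ker(I - K) ≠ {0} and then range(I - K) = ker((I - K)^*)^⊥, with dim ker(I - K) = dim ker((I - K)^*). Since det(I - K) ≠ 0, 1 is not an eigenvalue of K and ker(I - K) = {0}, so we are in the first case: for every y there is a unique x = (I - K)^(-1) y. Explicitly, by the Sherman–Morrison formula, (I - u v^T)^(-1) = I + u v^T/(1 - v·u), i.e. (I - K)^(-1) = I + K/(11).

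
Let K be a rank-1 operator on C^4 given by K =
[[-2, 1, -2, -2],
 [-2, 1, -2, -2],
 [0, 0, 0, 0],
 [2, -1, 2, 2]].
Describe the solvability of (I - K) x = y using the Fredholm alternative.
(I - K) is singular (det(I - K) = 0, i.e. 1 ∈ sigma(K)). (I - K) x = y is solvable iff y ⊥ ker((I - K)^*) = span{(-2, 1, -2, -2)}, i.e. iff -2y_1 + y_2 - 2y_3 - 2y_4 = 0. When solvable, the solutions are x = y + c·(1, 1, 0, -1), c arbitrary (ker(I - K) = span{(1, 1, 0, -1)}, dimension 1).

K has rank 1, so it is an outer product K = u v^T: every row of K is a multiple of one row vector. Reading off the entries, u = (1, 1, 0, -1) and v = (-2, 1, -2, -2) (row i of K equals u_i·v^T). A rank-one matrix u v^T satisfies K u = u (v·u) and kills the (3)-dimensional subspace v^⊥, so its characteristic polynomial is lambda^3 (lambda - v·u) with v·u = tr K = 1. Hence the eigenvalues of I - K are 1 (multiplicity 3) and 1 - (1) = 0, so det(I - K) = 0. (Direct check: I - K =
[[3, -1, 2, 2],
 [2, 0, 2, 2],
 [0, 0, 1, 0],
 [-2, 1, -2, -1]]
has determinant 0.) So 1 is an eigenvalue of K and (I - K) is not invertible. The finite-dimensional Fredholm alternative says: either (I - K) is invertible, or ker(I - K) ≠ {0} and then range(I - K) = ker((I - K)^*)^⊥, with dim ker(I - K) = dim ker((I - K)^*). We are in the second case, so we need both kernels. Kernel of I - K: (I - K) u = u - u (v·u) = u - u = 0, so ker(I - K) = span{u} = span{(1, 1, 0, -1)} (it is exactly 1-dimensional because rank(I - K) = 3). Kernel of the adjoint: K is real, so (I - K)^* = I - K^T = I - v u^T, and (I - v u^T) v = v - v (u·v) = 0; hence ker((I - K)^*) = span{v} = span{(-2, 1, -2, -2)}. Therefore (I - K) x = y is solvable iff <y, v> = 0, i.e. iff -2y_1 + y_2 - 2y_3 - 2y_4 = 0. When this holds, K y = u (v·y) = 0, so (I - K) y = y and x = y is a particular solution; the full solution set is the line x = y + c·u = y + c·(1, 1, 0, -1), c ∈ C.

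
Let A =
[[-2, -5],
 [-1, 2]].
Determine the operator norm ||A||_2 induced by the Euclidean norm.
||A||_2 = sqrt((34 + sqrt(832))/2) ≈ 5.6056 (= sqrt(largest eigenvalue of A^T A))

||A||_2 = sigma_max(A) = sqrt(lambda_max(A^T A)). Form the symmetric matrix M = A^T A =
[[5, 8],
 [8, 29]].
Its characteristic polynomial (trace, determinant of M give the coefficients) is
  p(λ) = det(λ I - M) = λ^2 - 34λ + 81.
For λ^2 - 34λ + 81 the discriminant is 832. It is nonnegative but not a perfect square, so the roots are real and irrational: λ = (34 ± sqrt(832))/2 ≈ 31.4222, 2.5778.
So the eigenvalues of A^T A are ≈ 2.5778, 31.4222 (all ≥ 0, as they must be for A^T A). The largest is λ_max = (34 + sqrt(832))/2 ≈ 31.4222, hence ||A||_2 = sqrt(λ_max) = sqrt((34 + sqrt(832))/2) ≈ 5.6056.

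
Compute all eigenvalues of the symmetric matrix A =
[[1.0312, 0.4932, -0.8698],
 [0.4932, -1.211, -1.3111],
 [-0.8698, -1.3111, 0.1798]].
sigma(A) ≈ {-2, 0, 2}

A is real symmetric, so its spectrum consists of real eigenvalues. Expanding the characteristic polynomial of the displayed matrix gives
  det(λ I - A) = p(λ) = λ^3 + (0)λ^2 + (-4)λ + (0).
Solving p(λ) = 0 yields eigenvalues ≈ -2, 0, 2. (A is shown rounded to 4 decimals, so these recover the underlying integer eigenvalues to within that precision.)
Verification: the trace of A = 0 equals the sum of eigenvalues 0, and det(A) ≈ 0.0002 matches the eigenvalue product 0.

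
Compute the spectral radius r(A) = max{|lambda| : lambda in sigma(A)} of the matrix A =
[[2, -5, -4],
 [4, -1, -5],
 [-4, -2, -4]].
r(A) ≈ 7.3235

The eigenvalues of A are the roots of its characteristic polynomial. With M = A (coefficients from the trace, the sum of principal 2x2 minors, and det A):
  p(λ) = det(λ I - M) = λ^3 + 3λ^2 - 12λ + 144.
No integer candidate from the rational root theorem (±divisors of 144) is a root, so the roots are irrational. The cubic discriminant is Δ = -660528 < 0, so there is one real root and a complex-conjugate pair. p(-8) = -80 and p(-7) = 32 have opposite signs, so a root lies in (-8, -7); Newton's method refines it to λ ≈ -7.3235. Dividing out (λ - (-7.3235)) leaves approximately λ^2 - 4.3235λ + 19.6628. For λ^2 - 4.3235λ + 19.6628 the discriminant is -59.9588. It is negative, so the remaining roots are the complex-conjugate pair λ ≈ 2.1617 ± 3.8717i. Their product equals the constant term, so |λ|^2 ≈ 19.6628 and |λ| ≈ 4.4343.
Thus the eigenvalues (to 4 decimals) are -7.3235 (modulus 7.3235); 2.1617 ± 3.8717i (modulus 4.4343). The spectral radius is the largest modulus: r(A) ≈ 7.3235. (Cross-check: r(A) ≤ ||A||_2 ≈ 9.1066; equality holds whenever A is normal, though it can also hold for some non-normal A.)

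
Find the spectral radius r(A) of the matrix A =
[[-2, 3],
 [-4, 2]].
r(A) = sqrt(8) ≈ 2.8284

The eigenvalues of A are the roots of its characteristic polynomial. With M = A (coefficients from the trace and determinant):
  p(λ) = det(λ I - M) = λ^2 + 8.
For λ^2 + 8 the discriminant is -32. It is negative, so the roots are the complex-conjugate pair λ = 0 ± (sqrt(32)/2) i ≈ 0 ± 2.8284i. For a conjugate pair the product of the roots equals the constant term, so |λ|^2 = 8 and |λ| = sqrt(8) ≈ 2.8284.
Thus the eigenvalues (to 4 decimals) are 0 ± 2.8284i (modulus 2.8284). The spectral radius is the largest modulus: r(A) = sqrt(8) ≈ 2.8284. (Cross-check: r(A) ≤ ||A||_2 ≈ 5.5616; equality holds whenever A is normal, though it can also hold for some non-normal A.)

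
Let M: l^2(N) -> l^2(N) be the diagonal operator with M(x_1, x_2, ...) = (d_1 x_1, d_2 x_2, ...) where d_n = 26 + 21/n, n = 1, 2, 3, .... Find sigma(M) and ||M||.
sigma(M) = {26 + 21/n : n ≥ 1} ∪ {26}; ||M|| = 47

A bounded diagonal operator on l^2 with diagonal entries d_n has spectrum equal to the closure of {d_n : n ≥ 1}: every d_n is an eigenvalue (with eigenvector e_n), so {d_n} ⊂ sigma(M); the spectrum is closed, so its closure is too; and for lambda not in the closure, (M - lambda I) has bounded inverse (the diagonal entries 1/(d_n - lambda) are bounded). For our sequence d_n = 26 + 21/n, n = 1, 2, 3, ...:
  - {d_n} = {26 + 21/n : n ≥ 1}; the only limit point is 26
  - closure = {26 + 21/n : n ≥ 1} ∪ {26}
For the norm: a diagonal operator has ||M|| = sup_n |d_n|. Here d_n = 26 + 21/n is positive and decreasing, so sup_n |d_n| = d_1 = 26 + 21 = 47. So ||M|| = 47.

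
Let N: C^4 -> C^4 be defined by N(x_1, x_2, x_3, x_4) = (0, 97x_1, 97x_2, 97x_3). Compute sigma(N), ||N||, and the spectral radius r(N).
sigma(N) = {0}; ||N|| = 97; r(N) = 0. (N is nilpotent with N^4 = 0.)

On C^4, N is a strictly lower-triangular matrix with 97 on the subdiagonal and zeros elsewhere, so its characteristic polynomial is lambda^4 and every eigenvalue is 0: sigma(N) = {0}. For the operator norm, N e_i = 97e_{i+1} for i = 1, ..., 3 and N e_4 = 0, so the singular values of N are 97 (with multiplicity 3) and 0; hence ||N|| = 97. The spectral radius r(N) = max|lambda| = 0. Note ||N|| > r(N) — characteristic of non-normal nilpotent operators. Indeed N^4 = 0.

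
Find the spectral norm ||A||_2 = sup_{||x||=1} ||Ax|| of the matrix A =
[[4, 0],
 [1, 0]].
||A||_2 = sqrt(17) ≈ 4.1231 (= sqrt(largest eigenvalue of A^T A))

||A||_2 = sigma_max(A) = sqrt(lambda_max(A^T A)). Form the symmetric matrix M = A^T A =
[[17, 0],
 [0, 0]].
Its characteristic polynomial (trace, determinant of M give the coefficients) is
  p(λ) = det(λ I - M) = λ^2 - 17λ.
For λ^2 - 17λ the discriminant is 289. It is a perfect square (17^2), so the roots are rational: λ = (17 ± 17)/2 = 17, 0.
So the eigenvalues of A^T A are ≈ 0, 17 (all ≥ 0, as they must be for A^T A). The largest is λ_max = 17, hence ||A||_2 = sqrt(λ_max) = sqrt(17) ≈ 4.1231.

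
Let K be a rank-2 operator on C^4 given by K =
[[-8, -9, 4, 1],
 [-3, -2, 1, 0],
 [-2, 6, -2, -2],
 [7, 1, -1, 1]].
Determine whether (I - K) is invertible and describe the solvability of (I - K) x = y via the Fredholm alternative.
(I - K) is invertible (det(I - K) = 2 ≠ 0), so for every y in C^4 the equation (I - K) x = y has a unique solution.

K has rank 2 and factors as K = U V^T = u1 v1^T + u2 v2^T with u1 = (-1, 0, 2, -1), v1 = (-1, 3, -1, -1), u2 = (3, 1, 0, -2), v2 = (-3, -2, 1, 0) (multiplying out reproduces the displayed K). The nonzero eigenvalues of U V^T coincide with those of the 2 x 2 matrix G = V^T U = [[v1·u1, v1·u2], [v2·u1, v2·u2]] = [[0, 2], [5, -11]], and by the Sylvester determinant identity det(I_4 - U V^T) = det(I_2 - V^T U) = det([[1, -2], [-5, 12]]) = (1)(12) - (-2)(-5) = 2. (Direct check: I - K =
[[9, 9, -4, -1],
 [3, 3, -1, 0],
 [2, -6, 3, 2],
 [-7, -1, 1, 0]]
has determinant 2.) The finite-dimensional Fredholm alternative says: either (I - K) is invertible, or ker(I - K) ≠ {0} and then range(I - K) = ker((I - K)^*)^⊥, with dim ker(I - K) = dim ker((I - K)^*). Since det(I - K) ≠ 0, 1 is not an eigenvalue of K and ker(I - K) = {0}, so we are in the first case: for every y there is a unique x = (I - K)^(-1) y. (Explicitly, by the Woodbury identity, (I - U V^T)^(-1) = I + U (I_2 - G)^(-1) V^T.)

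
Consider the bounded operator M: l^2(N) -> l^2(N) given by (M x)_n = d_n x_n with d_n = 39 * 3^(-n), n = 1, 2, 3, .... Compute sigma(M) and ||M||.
sigma(M) = {39 * 3^(-n) : n ≥ 1} ∪ {0}; ||M|| = 13

A bounded diagonal operator on l^2 with diagonal entries d_n has spectrum equal to the closure of {d_n : n ≥ 1}: every d_n is an eigenvalue (with eigenvector e_n), so {d_n} ⊂ sigma(M); the spectrum is closed, so its closure is too; and for lambda not in the closure, (M - lambda I) has bounded inverse (the diagonal entries 1/(d_n - lambda) are bounded). For our sequence d_n = 39 * 3^(-n), n = 1, 2, 3, ...:
  - {d_n} = {39 * 3^(-n) : n ≥ 1}; the only limit point is 0
  - closure = {39 * 3^(-n) : n ≥ 1} ∪ {0}
For the norm: a diagonal operator has ||M|| = sup_n |d_n|. Here d_n = 39 * 3^(-n) is positive and decreasing, so sup_n |d_n| = d_1 = 39/3 = 13. So ||M|| = 13.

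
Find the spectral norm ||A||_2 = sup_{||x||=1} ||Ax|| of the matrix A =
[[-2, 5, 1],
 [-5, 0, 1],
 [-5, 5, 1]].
||A||_2 ≈ 9.4792 (= sqrt(largest eigenvalue of A^T A))

||A||_2 = sigma_max(A) = sqrt(lambda_max(A^T A)). Form the symmetric matrix M = A^T A =
[[54, -35, -12],
 [-35, 50, 10],
 [-12, 10, 3]].
Its characteristic polynomial (trace, sum of principal 2x2 minors, determinant of M give the coefficients) is
  p(λ) = det(λ I - M) = λ^3 - 107λ^2 + 1543λ - 225.
No integer candidate from the rational root theorem (±divisors of 225) is a root, so the roots are irrational. The cubic discriminant is Δ = 12128493648 > 0, so there are three distinct real roots. p(0) = -225 and p(1) = 1212 have opposite signs, so a root lies in (0, 1); Newton's method refines it to λ ≈ 0.1473. p(16) = 1167 and p(17) = -4 have opposite signs, so a root lies in (16, 17); Newton's method refines it to λ ≈ 16.9967. p(89) = -5476 and p(90) = 945 have opposite signs, so a root lies in (89, 90); Newton's method refines it to λ ≈ 89.8559. Check (Vieta): the three roots sum to 107, matching tr M = 107.
So the eigenvalues of A^T A are ≈ 0.1473, 16.9967, 89.8559 (all ≥ 0, as they must be for A^T A). The largest is λ_max ≈ 89.8559, hence ||A||_2 = sqrt(λ_max) ≈ 9.4792.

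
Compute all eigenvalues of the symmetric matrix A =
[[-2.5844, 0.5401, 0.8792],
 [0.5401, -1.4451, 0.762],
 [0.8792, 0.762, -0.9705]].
sigma(A) ≈ {-3, -2, 0}

A is real symmetric, so its spectrum consists of real eigenvalues. Expanding the characteristic polynomial of the displayed matrix gives
  det(λ I - A) = p(λ) = λ^3 + (5)λ^2 + (6)λ + (0).
Solving p(λ) = 0 yields eigenvalues ≈ -3, -2, 0. (A is shown rounded to 4 decimals, so these recover the underlying integer eigenvalues to within that precision.)
Verification: the trace of A = -5 equals the sum of eigenvalues -5, and det(A) ≈ -0.0001 matches the eigenvalue product 0.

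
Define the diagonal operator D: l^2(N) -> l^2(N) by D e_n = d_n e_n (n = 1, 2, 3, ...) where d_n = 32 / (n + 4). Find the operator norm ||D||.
||D|| = 32/5 (attained at n = 1)

For D diagonal, ||D|| = sup_n |d_n| = sup_n 32/(n + 4). This is positive and strictly decreasing in n, so the supremum is attained at n = 1: d_1 = 32/(1 + 4) = 32/5. Hence ||D|| = 32/5.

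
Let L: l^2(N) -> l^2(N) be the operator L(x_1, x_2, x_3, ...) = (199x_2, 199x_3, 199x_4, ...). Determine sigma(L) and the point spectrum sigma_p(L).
sigma(L) = closed disk {z in C : |z| ≤ 199}; sigma_p(L) = open disk {z in C : |z| < 199}

Note L = 199·V where V is the unit left shift (V x)_k = x_{k+1}; so sigma(L) = 199·sigma(V) and ||L|| = 199||V||. ||L x||^2 = 39601sum_{k≥2} |x_k|^2 ≤ 39601||x||^2, with equality on {x : x_1 = 0}, so ||L|| = 199. For any lambda with |lambda| < 199, set r = lambda/199 (|r| < 1); the vector x = (1, r, r^2, ...) is in l^2 and satisfies L x = 199(r, r^2, ...) = lambda x, so lambda is an eigenvalue. On the boundary |lambda| = 199 the geometric series diverges, so no l^2 eigenvector exists, but these lambda lie in the approximate point spectrum. Hence sigma(L) is the closed disk of radius 199 and sigma_p(L) is the open disk.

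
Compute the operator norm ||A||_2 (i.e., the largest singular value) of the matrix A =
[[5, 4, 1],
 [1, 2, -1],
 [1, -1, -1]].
||A||_2 = sqrt((48 + sqrt(1872))/2) ≈ 6.7552 (= sqrt(largest eigenvalue of A^T A))

||A||_2 = sigma_max(A) = sqrt(lambda_max(A^T A)). Form the symmetric matrix M = A^T A =
[[27, 21, 3],
 [21, 21, 3],
 [3, 3, 3]].
Its characteristic polynomial (trace, sum of principal 2x2 minors, determinant of M give the coefficients) is
  p(λ) = det(λ I - M) = λ^3 - 51λ^2 + 252λ - 324.
By the rational root theorem any rational root is an integer divisor of 324. Testing λ = 3: p(3) = 27 - 459 + 756 - 324 = 0, so λ = 3 is a root. Dividing out (λ - 3) leaves p(λ) = (λ - 3)(λ^2 - 48λ + 108). For λ^2 - 48λ + 108 the discriminant is 1872. It is nonnegative but not a perfect square, so the roots are real and irrational: λ = (48 ± sqrt(1872))/2 ≈ 45.6333, 2.3667.
So the eigenvalues of A^T A are ≈ 2.3667, 3, 45.6333 (all ≥ 0, as they must be for A^T A). The largest is λ_max = (48 + sqrt(1872))/2 ≈ 45.6333, hence ||A||_2 = sqrt(λ_max) = sqrt((48 + sqrt(1872))/2) ≈ 6.7552.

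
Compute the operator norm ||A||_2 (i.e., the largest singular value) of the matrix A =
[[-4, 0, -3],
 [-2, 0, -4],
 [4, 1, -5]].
||A||_2 ≈ 7.1075 (= sqrt(largest eigenvalue of A^T A))

||A||_2 = sigma_max(A) = sqrt(lambda_max(A^T A)). Form the symmetric matrix M = A^T A =
[[36, 4, 0],
 [4, 1, -5],
 [0, -5, 50]].
Its characteristic polynomial (trace, sum of principal 2x2 minors, determinant of M give the coefficients) is
  p(λ) = det(λ I - M) = λ^3 - 87λ^2 + 1845λ - 100.
No integer candidate from the rational root theorem (±divisors of 100) is a root, so the roots are irrational. The cubic discriminant is Δ = 668616525 > 0, so there are three distinct real roots. p(0) = -100 and p(1) = 1659 have opposite signs, so a root lies in (0, 1); Newton's method refines it to λ ≈ 0.0543. p(36) = 224 and p(37) = -285 have opposite signs, so a root lies in (36, 37); Newton's method refines it to λ ≈ 36.4293. p(50) = -350 and p(51) = 359 have opposite signs, so a root lies in (50, 51); Newton's method refines it to λ ≈ 50.5164. Check (Vieta): the three roots sum to 87, matching tr M = 87.
So the eigenvalues of A^T A are ≈ 0.0543, 36.4293, 50.5164 (all ≥ 0, as they must be for A^T A). The largest is λ_max ≈ 50.5164, hence ||A||_2 = sqrt(λ_max) ≈ 7.1075.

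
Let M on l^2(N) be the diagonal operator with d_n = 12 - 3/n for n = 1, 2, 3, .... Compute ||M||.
||M|| = 12

For a diagonal operator on l^2 with entries d_n, ||M|| = sup_n |d_n|. Here d_1 = 9, d_2 = 21/2, ..., and d_n = 12 - 3/n increases monotonically toward 12. All terms lie in [9, 12), so |d_n| = d_n and the supremum is the limit 12, which is not attained by any individual d_n. Hence ||M|| = 12.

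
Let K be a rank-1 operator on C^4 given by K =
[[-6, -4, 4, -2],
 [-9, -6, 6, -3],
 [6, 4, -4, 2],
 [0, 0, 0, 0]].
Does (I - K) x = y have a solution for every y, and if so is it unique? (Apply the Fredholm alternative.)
(I - K) is invertible (det(I - K) = 17 ≠ 0), so for every y in C^4 the equation (I - K) x = y has a unique solution.

K has rank 1, so it is an outer product K = u v^T: every row of K is a multiple of one row vector. Reading off the entries, u = (-2, -3, 2, 0) and v = (3, 2, -2, 1) (row i of K equals u_i·v^T). A rank-one matrix u v^T satisfies K u = u (v·u) and kills the (3)-dimensional subspace v^⊥, so its characteristic polynomial is lambda^3 (lambda - v·u) with v·u = tr K = -16. Hence the eigenvalues of I - K are 1 (multiplicity 3) and 1 - (-16) = 17, so det(I - K) = 17. (Direct check: I - K =
[[7, 4, -4, 2],
 [9, 7, -6, 3],
 [-6, -4, 5, -2],
 [0, 0, 0, 1]]
has determinant 17.) The finite-dimensional Fredholm alternative says: either (I - K) is invertible, or ker(I - K) ≠ {0} and then range(I - K) = ker((I - K)^*)^⊥, with dim ker(I - K) = dim ker((I - K)^*). Since det(I - K) ≠ 0, 1 is not an eigenvalue of K and ker(I - K) = {0}, so we are in the first case: for every y there is a unique x = (I - K)^(-1) y. Explicitly, by the Sherman–Morrison formula, (I - u v^T)^(-1) = I + u v^T/(1 - v·u), i.e. (I - K)^(-1) = I + K/(17).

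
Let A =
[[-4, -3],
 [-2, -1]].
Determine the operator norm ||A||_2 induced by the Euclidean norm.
||A||_2 = sqrt((30 + sqrt(884))/2) ≈ 5.465 (= sqrt(largest eigenvalue of A^T A))

||A||_2 = sigma_max(A) = sqrt(lambda_max(A^T A)). Form the symmetric matrix M = A^T A =
[[20, 14],
 [14, 10]].
Its characteristic polynomial (trace, determinant of M give the coefficients) is
  p(λ) = det(λ I - M) = λ^2 - 30λ + 4.
For λ^2 - 30λ + 4 the discriminant is 884. It is nonnegative but not a perfect square, so the roots are real and irrational: λ = (30 ± sqrt(884))/2 ≈ 29.8661, 0.1339.
So the eigenvalues of A^T A are ≈ 0.1339, 29.8661 (all ≥ 0, as they must be for A^T A). The largest is λ_max = (30 + sqrt(884))/2 ≈ 29.8661, hence ||A||_2 = sqrt(λ_max) = sqrt((30 + sqrt(884))/2) ≈ 5.465.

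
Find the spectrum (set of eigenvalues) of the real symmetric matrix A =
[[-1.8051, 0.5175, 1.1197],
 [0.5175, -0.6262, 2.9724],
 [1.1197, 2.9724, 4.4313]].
sigma(A) ≈ {-2, 6} (-2 with multiplicity 2)

A is real symmetric, so its spectrum consists of real eigenvalues. Expanding the characteristic polynomial of the displayed matrix gives
  det(λ I - A) = p(λ) = λ^3 + (-2)λ^2 + (-20)λ + (-24).
Solving p(λ) = 0 yields eigenvalues ≈ -2, -2, 6. (A is shown rounded to 4 decimals, so these recover the underlying integer eigenvalues to within that precision.)
Verification: the trace of A = 2 equals the sum of eigenvalues 2, and det(A) ≈ 24.0003 matches the eigenvalue product 24.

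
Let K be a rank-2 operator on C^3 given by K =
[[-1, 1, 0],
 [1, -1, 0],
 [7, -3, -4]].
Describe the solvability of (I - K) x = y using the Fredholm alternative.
(I - K) is invertible (det(I - K) = 15 ≠ 0), so for every y in C^3 the equation (I - K) x = y has a unique solution.

K has rank 2 and factors as K = U V^T = u1 v1^T + u2 v2^T with u1 = (-1, 1, 3), v1 = (3, -1, -2), u2 = (-1, 1, 1), v2 = (-2, 0, 2) (multiplying out reproduces the displayed K). The nonzero eigenvalues of U V^T coincide with those of the 2 x 2 matrix G = V^T U = [[v1·u1, v1·u2], [v2·u1, v2·u2]] = [[-10, -6], [8, 4]], and by the Sylvester determinant identity det(I_3 - U V^T) = det(I_2 - V^T U) = det([[11, 6], [-8, -3]]) = (11)(-3) - (6)(-8) = 15. (Direct check: I - K =
[[2, -1, 0],
 [-1, 2, 0],
 [-7, 3, 5]]
has determinant 15.) The finite-dimensional Fredholm alternative says: either (I - K) is invertible, or ker(I - K) ≠ {0} and then range(I - K) = ker((I - K)^*)^⊥, with dim ker(I - K) = dim ker((I - K)^*). Since det(I - K) ≠ 0, 1 is not an eigenvalue of K and ker(I - K) = {0}, so we are in the first case: for every y there is a unique x = (I - K)^(-1) y. (Explicitly, by the Woodbury identity, (I - U V^T)^(-1) = I + U (I_2 - G)^(-1) V^T.)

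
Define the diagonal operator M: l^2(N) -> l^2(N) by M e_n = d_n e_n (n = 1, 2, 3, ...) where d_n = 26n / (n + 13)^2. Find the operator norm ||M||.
||M|| = 1/2 (attained at n = 13)

For M diagonal, ||M|| = sup_n |d_n|. Treat f(x) = 26x / (x + 13)^2 for real x > 0. By the quotient rule, f'(x) = 26(13 - x)/(x + 13)^3, which is positive for x < 13 and negative for x > 13. So f has a unique maximum at x = 13, and since 13 is a positive integer, the supremum over n ≥ 1 is attained at n = 13: d_13 = 26·13/(13 + 13)^2 = 26·13/676 = 1/2. Hence ||M|| = 1/2.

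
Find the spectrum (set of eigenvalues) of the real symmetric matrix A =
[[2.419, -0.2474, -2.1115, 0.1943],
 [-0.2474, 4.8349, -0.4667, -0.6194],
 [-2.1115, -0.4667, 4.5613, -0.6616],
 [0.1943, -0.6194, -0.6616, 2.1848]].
sigma(A) ≈ {1, 2, 5, 6}

A is real symmetric, so its spectrum consists of real eigenvalues. Expanding the characteristic polynomial of the displayed matrix gives
  det(λ I - A) = p(λ) = λ^4 + (-14)λ^3 + (65)λ^2 + (-112)λ + (60.0012).
Solving p(λ) = 0 yields eigenvalues ≈ 1, 2, 5, 6. (A is shown rounded to 4 decimals, so these recover the underlying integer eigenvalues to within that precision.)
Verification: the trace of A = 14 equals the sum of eigenvalues 14, and det(A) ≈ 60.0012 matches the eigenvalue product 60.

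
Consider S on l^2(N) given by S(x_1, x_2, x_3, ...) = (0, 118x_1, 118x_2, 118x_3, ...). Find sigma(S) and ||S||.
sigma(S) = closed disk {z in C : |z| ≤ 118}; ||S|| = 118

Note S = 118·U where U is the unit right shift (U x)_k = x_{k-1} (with x_0 := 0); so ||S|| = 118||U|| and sigma(S) = 118·sigma(U). ||S x||^2 = sum_{k≥1} |118x_k|^2 = 13924||x||^2, so ||S|| = 118 and sigma(S) ⊂ {|z| ≤ 118}. For any |lambda| < 118, the equation (S - lambda I) x = 0 forces x_1 = 0, then 118x_k = lambda x_{k+1} ⇒ x = 0, so S has no eigenvalues. But (S - lambda I) is not surjective for |lambda| < 118: solving (S - lambda I) x = e_1 would require x_n proportional to (lambda/118)^(-n), which is not in l^2. So every |lambda| < 118 lies in the residual spectrum. The boundary |lambda| = 118 is in the approximate point spectrum (the spectrum is closed). Hence sigma(S) is the closed disk of radius 118.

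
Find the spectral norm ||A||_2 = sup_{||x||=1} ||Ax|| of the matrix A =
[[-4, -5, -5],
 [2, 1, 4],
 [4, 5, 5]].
||A||_2 = sqrt((153 + sqrt(21033))/2) ≈ 12.2071 (= sqrt(largest eigenvalue of A^T A))

||A||_2 = sigma_max(A) = sqrt(lambda_max(A^T A)). Form the symmetric matrix M = A^T A =
[[36, 42, 48],
 [42, 51, 54],
 [48, 54, 66]].
Its characteristic polynomial (trace, sum of principal 2x2 minors, determinant of M give the coefficients) is
  p(λ) = det(λ I - M) = λ^3 - 153λ^2 + 594λ.
The constant term is 0, so λ = 0 is a root. Dividing out λ leaves p(λ) = λ(λ^2 - 153λ + 594). For λ^2 - 153λ + 594 the discriminant is 21033. It is nonnegative but not a perfect square, so the roots are real and irrational: λ = (153 ± sqrt(21033))/2 ≈ 149.0138, 3.9862.
So the eigenvalues of A^T A are ≈ 0, 3.9862, 149.0138 (all ≥ 0, as they must be for A^T A). The largest is λ_max = (153 + sqrt(21033))/2 ≈ 149.0138, hence ||A||_2 = sqrt(λ_max) = sqrt((153 + sqrt(21033))/2) ≈ 12.2071.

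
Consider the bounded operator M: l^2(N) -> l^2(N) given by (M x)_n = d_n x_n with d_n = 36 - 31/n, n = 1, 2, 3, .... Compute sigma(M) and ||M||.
sigma(M) = {36 - 31/n : n ≥ 1} ∪ {36}; ||M|| = 36

A bounded diagonal operator on l^2 with diagonal entries d_n has spectrum equal to the closure of {d_n : n ≥ 1}: every d_n is an eigenvalue (with eigenvector e_n), so {d_n} ⊂ sigma(M); the spectrum is closed, so its closure is too; and for lambda not in the closure, (M - lambda I) has bounded inverse (the diagonal entries 1/(d_n - lambda) are bounded). For our sequence d_n = 36 - 31/n, n = 1, 2, 3, ...:
  - {d_n} = {36 - 31/n : n ≥ 1}; the only limit point is 36
  - closure = {36 - 31/n : n ≥ 1} ∪ {36}
For the norm: a diagonal operator has ||M|| = sup_n |d_n|. Here d_n = 36 - 31/n increases monotonically from d_1 = 5 toward 36, with all terms in [5, 36); so sup_n |d_n| = 36 (the supremum is the limit, not attained). So ||M|| = 36.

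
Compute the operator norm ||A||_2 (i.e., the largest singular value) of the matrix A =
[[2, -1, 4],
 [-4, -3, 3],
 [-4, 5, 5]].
||A||_2 ≈ 8.6144 (= sqrt(largest eigenvalue of A^T A))

||A||_2 = sigma_max(A) = sqrt(lambda_max(A^T A)). Form the symmetric matrix M = A^T A =
[[36, -10, -24],
 [-10, 35, 12],
 [-24, 12, 50]].
Its characteristic polynomial (trace, sum of principal 2x2 minors, determinant of M give the coefficients) is
  p(λ) = det(λ I - M) = λ^3 - 121λ^2 + 3990λ - 38416.
No integer candidate from the rational root theorem (±divisors of 38416) is a root, so the roots are irrational. The cubic discriminant is Δ = 773425604 > 0, so there are three distinct real roots. p(17) = -642 and p(18) = 32 have opposite signs, so a root lies in (17, 18); Newton's method refines it to λ ≈ 17.9475. p(28) = 392 and p(29) = -78 have opposite signs, so a root lies in (28, 29); Newton's method refines it to λ ≈ 28.8439. p(74) = -528 and p(75) = 2084 have opposite signs, so a root lies in (74, 75); Newton's method refines it to λ ≈ 74.2086. Check (Vieta): the three roots sum to 121, matching tr M = 121.
So the eigenvalues of A^T A are ≈ 17.9475, 28.8439, 74.2086 (all ≥ 0, as they must be for A^T A). The largest is λ_max ≈ 74.2086, hence ||A||_2 = sqrt(λ_max) ≈ 8.6144.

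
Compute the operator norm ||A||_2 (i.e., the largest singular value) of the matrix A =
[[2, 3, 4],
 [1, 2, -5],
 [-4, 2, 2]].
||A||_2 ≈ 6.8666 (= sqrt(largest eigenvalue of A^T A))

||A||_2 = sigma_max(A) = sqrt(lambda_max(A^T A)). Form the symmetric matrix M = A^T A =
[[21, 0, -5],
 [0, 17, 6],
 [-5, 6, 45]].
Its characteristic polynomial (trace, sum of principal 2x2 minors, determinant of M give the coefficients) is
  p(λ) = det(λ I - M) = λ^3 - 83λ^2 + 2006λ - 14884.
No integer candidate from the rational root theorem (±divisors of 14884) is a root, so the roots are irrational. The cubic discriminant is Δ = 16217172 > 0, so there are three distinct real roots. p(15) = -94 and p(16) = 60 have opposite signs, so a root lies in (15, 16); Newton's method refines it to λ ≈ 15.5519. p(20) = 36 and p(21) = -100 have opposite signs, so a root lies in (20, 21); Newton's method refines it to λ ≈ 20.2981. p(47) = -126 and p(48) = 764 have opposite signs, so a root lies in (47, 48); Newton's method refines it to λ ≈ 47.15. Check (Vieta): the three roots sum to 83, matching tr M = 83.
So the eigenvalues of A^T A are ≈ 15.5519, 20.2981, 47.15 (all ≥ 0, as they must be for A^T A). The largest is λ_max ≈ 47.15, hence ||A||_2 = sqrt(λ_max) ≈ 6.8666.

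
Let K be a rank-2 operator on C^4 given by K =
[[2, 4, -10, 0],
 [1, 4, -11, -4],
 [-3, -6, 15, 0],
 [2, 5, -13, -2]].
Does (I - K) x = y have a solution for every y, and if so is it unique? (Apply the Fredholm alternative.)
(I - K) is invertible (det(I - K) = -42 ≠ 0), so for every y in C^4 the equation (I - K) x = y has a unique solution.

K has rank 2 and factors as K = U V^T = u1 v1^T + u2 v2^T with u1 = (-2, -1, 3, -2), v1 = (-1, -1, 2, -2), u2 = (2, 3, -3, 3), v2 = (0, 1, -3, -2) (multiplying out reproduces the displayed K). The nonzero eigenvalues of U V^T coincide with those of the 2 x 2 matrix G = V^T U = [[v1·u1, v1·u2], [v2·u1, v2·u2]] = [[13, -17], [-6, 6]], and by the Sylvester determinant identity det(I_4 - U V^T) = det(I_2 - V^T U) = det([[-12, 17], [6, -5]]) = (-12)(-5) - (17)(6) = -42. (Direct check: I - K =
[[-1, -4, 10, 0],
 [-1, -3, 11, 4],
 [3, 6, -14, 0],
 [-2, -5, 13, 3]]
has determinant -42.) The finite-dimensional Fredholm alternative says: either (I - K) is invertible, or ker(I - K) ≠ {0} and then range(I - K) = ker((I - K)^*)^⊥, with dim ker(I - K) = dim ker((I - K)^*). Since det(I - K) ≠ 0, 1 is not an eigenvalue of K and ker(I - K) = {0}, so we are in the first case: for every y there is a unique x = (I - K)^(-1) y. (Explicitly, by the Woodbury identity, (I - U V^T)^(-1) = I + U (I_2 - G)^(-1) V^T.)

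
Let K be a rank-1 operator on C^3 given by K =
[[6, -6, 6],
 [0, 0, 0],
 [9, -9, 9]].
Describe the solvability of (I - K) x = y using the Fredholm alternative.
(I - K) is invertible (det(I - K) = -14 ≠ 0), so for every y in C^3 the equation (I - K) x = y has a unique solution.

K has rank 1, so it is an outer product K = u v^T: every row of K is a multiple of one row vector. Reading off the entries, u = (2, 0, 3) and v = (3, -3, 3) (row i of K equals u_i·v^T). A rank-one matrix u v^T satisfies K u = u (v·u) and kills the (2)-dimensional subspace v^⊥, so its characteristic polynomial is lambda^2 (lambda - v·u) with v·u = tr K = 15. Hence the eigenvalues of I - K are 1 (multiplicity 2) and 1 - (15) = -14, so det(I - K) = -14. (Direct check: I - K =
[[-5, 6, -6],
 [0, 1, 0],
 [-9, 9, -8]]
has determinant -14.) The finite-dimensional Fredholm alternative says: either (I - K) is invertible, or ker(I - K) ≠ {0} and then range(I - K) = ker((I - K)^*)^⊥, with dim ker(I - K) = dim ker((I - K)^*). Since det(I - K) ≠ 0, 1 is not an eigenvalue of K and ker(I - K) = {0}, so we are in the first case: for every y there is a unique x = (I - K)^(-1) y. Explicitly, by the Sherman–Morrison formula, (I - u v^T)^(-1) = I + u v^T/(1 - v·u), i.e. (I - K)^(-1) = I + K/(-14).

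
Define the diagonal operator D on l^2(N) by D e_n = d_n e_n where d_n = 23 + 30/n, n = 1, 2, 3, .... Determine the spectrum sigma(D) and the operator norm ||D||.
sigma(D) = {23 + 30/n : n ≥ 1} ∪ {23}; ||D|| = 53

A bounded diagonal operator on l^2 with diagonal entries d_n has spectrum equal to the closure of {d_n : n ≥ 1}: every d_n is an eigenvalue (with eigenvector e_n), so {d_n} ⊂ sigma(D); the spectrum is closed, so its closure is too; and for lambda not in the closure, (D - lambda I) has bounded inverse (the diagonal entries 1/(d_n - lambda) are bounded). For our sequence d_n = 23 + 30/n, n = 1, 2, 3, ...:
  - {d_n} = {23 + 30/n : n ≥ 1}; the only limit point is 23
  - closure = {23 + 30/n : n ≥ 1} ∪ {23}
For the norm: a diagonal operator has ||D|| = sup_n |d_n|. Here d_n = 23 + 30/n is positive and decreasing, so sup_n |d_n| = d_1 = 23 + 30 = 53. So ||D|| = 53.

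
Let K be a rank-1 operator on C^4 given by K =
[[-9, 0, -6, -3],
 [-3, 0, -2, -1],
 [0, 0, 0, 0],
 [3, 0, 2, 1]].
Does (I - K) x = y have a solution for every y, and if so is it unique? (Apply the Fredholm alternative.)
(I - K) is invertible (det(I - K) = 9 ≠ 0), so for every y in C^4 the equation (I - K) x = y has a unique solution.

K has rank 1, so it is an outer product K = u v^T: every row of K is a multiple of one row vector. Reading off the entries, u = (-3, -1, 0, 1) and v = (3, 0, 2, 1) (row i of K equals u_i·v^T). A rank-one matrix u v^T satisfies K u = u (v·u) and kills the (3)-dimensional subspace v^⊥, so its characteristic polynomial is lambda^3 (lambda - v·u) with v·u = tr K = -8. Hence the eigenvalues of I - K are 1 (multiplicity 3) and 1 - (-8) = 9, so det(I - K) = 9. (Direct check: I - K =
[[10, 0, 6, 3],
 [3, 1, 2, 1],
 [0, 0, 1, 0],
 [-3, 0, -2, 0]]
has determinant 9.) The finite-dimensional Fredholm alternative says: either (I - K) is invertible, or ker(I - K) ≠ {0} and then range(I - K) = ker((I - K)^*)^⊥, with dim ker(I - K) = dim ker((I - K)^*). Since det(I - K) ≠ 0, 1 is not an eigenvalue of K and ker(I - K) = {0}, so we are in the first case: for every y there is a unique x = (I - K)^(-1) y. Explicitly, by the Sherman–Morrison formula, (I - u v^T)^(-1) = I + u v^T/(1 - v·u), i.e. (I - K)^(-1) = I + K/(9).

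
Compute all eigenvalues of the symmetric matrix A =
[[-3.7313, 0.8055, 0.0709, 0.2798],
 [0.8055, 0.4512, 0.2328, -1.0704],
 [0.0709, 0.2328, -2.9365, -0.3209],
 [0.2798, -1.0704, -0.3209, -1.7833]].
sigma(A) ≈ {-4, -3, -2, 1}

A is real symmetric, so its spectrum consists of real eigenvalues. Expanding the characteristic polynomial of the displayed matrix gives
  det(λ I - A) = p(λ) = λ^4 + (8)λ^3 + (17)λ^2 + (-2)λ + (-24).
Solving p(λ) = 0 yields eigenvalues ≈ -4, -3, -2, 1. (A is shown rounded to 4 decimals, so these recover the underlying integer eigenvalues to within that precision.)
Verification: the trace of A = -8 equals the sum of eigenvalues -8, and det(A) ≈ -23.9994 matches the eigenvalue product -24.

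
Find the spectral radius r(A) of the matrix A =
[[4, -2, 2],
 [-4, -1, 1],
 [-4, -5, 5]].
r(A) = 4

The eigenvalues of A are the roots of its characteristic polynomial. With M = A (coefficients from the trace, the sum of principal 2x2 minors, and det A):
  p(λ) = det(λ I - M) = λ^3 - 8λ^2 + 16λ.
The constant term is 0, so λ = 0 is a root. Dividing out λ leaves p(λ) = λ(λ^2 - 8λ + 16). For λ^2 - 8λ + 16 the discriminant is 0. It is a perfect square (0^2), so the roots are rational: λ = (8 ± 0)/2 = 4, 4.
Thus the eigenvalues (to 4 decimals) are 4 (modulus 4); 0 (modulus 0). The spectral radius is the largest modulus: r(A) = 4. (Cross-check: r(A) ≤ ||A||_2 ≈ 8.7983; equality holds whenever A is normal, though it can also hold for some non-normal A.)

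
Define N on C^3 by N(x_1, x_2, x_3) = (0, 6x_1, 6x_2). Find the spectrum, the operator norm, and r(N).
sigma(N) = {0}; ||N|| = 6; r(N) = 0. (N is nilpotent with N^3 = 0.)

On C^3, N is a strictly lower-triangular matrix with 6 on the subdiagonal and zeros elsewhere, so its characteristic polynomial is lambda^3 and every eigenvalue is 0: sigma(N) = {0}. For the operator norm, N e_i = 6e_{i+1} for i = 1, ..., 2 and N e_3 = 0, so the singular values of N are 6 (with multiplicity 2) and 0; hence ||N|| = 6. The spectral radius r(N) = max|lambda| = 0. Note ||N|| > r(N) — characteristic of non-normal nilpotent operators. Indeed N^3 = 0.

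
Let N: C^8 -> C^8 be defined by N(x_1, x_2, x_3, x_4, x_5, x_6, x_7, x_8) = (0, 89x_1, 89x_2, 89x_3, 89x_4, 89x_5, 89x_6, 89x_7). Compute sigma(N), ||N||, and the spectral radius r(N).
sigma(N) = {0}; ||N|| = 89; r(N) = 0. (N is nilpotent with N^8 = 0.)

On C^8, N is a strictly lower-triangular matrix with 89 on the subdiagonal and zeros elsewhere, so its characteristic polynomial is lambda^8 and every eigenvalue is 0: sigma(N) = {0}. For the operator norm, N e_i = 89e_{i+1} for i = 1, ..., 7 and N e_8 = 0, so the singular values of N are 89 (with multiplicity 7) and 0; hence ||N|| = 89. The spectral radius r(N) = max|lambda| = 0. Note ||N|| > r(N) — characteristic of non-normal nilpotent operators. Indeed N^8 = 0.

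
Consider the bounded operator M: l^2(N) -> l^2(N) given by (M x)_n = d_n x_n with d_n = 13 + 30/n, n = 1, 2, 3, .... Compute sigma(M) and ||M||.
sigma(M) = {13 + 30/n : n ≥ 1} ∪ {13}; ||M|| = 43

A bounded diagonal operator on l^2 with diagonal entries d_n has spectrum equal to the closure of {d_n : n ≥ 1}: every d_n is an eigenvalue (with eigenvector e_n), so {d_n} ⊂ sigma(M); the spectrum is closed, so its closure is too; and for lambda not in the closure, (M - lambda I) has bounded inverse (the diagonal entries 1/(d_n - lambda) are bounded). For our sequence d_n = 13 + 30/n, n = 1, 2, 3, ...:
  - {d_n} = {13 + 30/n : n ≥ 1}; the only limit point is 13
  - closure = {13 + 30/n : n ≥ 1} ∪ {13}
For the norm: a diagonal operator has ||M|| = sup_n |d_n|. Here d_n = 13 + 30/n is positive and decreasing, so sup_n |d_n| = d_1 = 13 + 30 = 43. So ||M|| = 43.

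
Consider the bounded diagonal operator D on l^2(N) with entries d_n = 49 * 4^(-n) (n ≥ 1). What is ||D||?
||D|| = 49/4 (attained at n = 1)

For D diagonal, ||D|| = sup_n |d_n|. The sequence d_n = 49 * 4^(-n) is positive and strictly decreasing (ratio 4^(-1) < 1), so the supremum is d_1 = 49/4. Hence ||D|| = 49/4.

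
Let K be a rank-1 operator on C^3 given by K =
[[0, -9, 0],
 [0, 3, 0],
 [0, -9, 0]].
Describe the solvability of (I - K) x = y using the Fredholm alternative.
(I - K) is invertible (det(I - K) = -2 ≠ 0), so for every y in C^3 the equation (I - K) x = y has a unique solution.

K has rank 1, so it is an outer product K = u v^T: every row of K is a multiple of one row vector. Reading off the entries, u = (3, -1, 3) and v = (0, -3, 0) (row i of K equals u_i·v^T). A rank-one matrix u v^T satisfies K u = u (v·u) and kills the (2)-dimensional subspace v^⊥, so its characteristic polynomial is lambda^2 (lambda - v·u) with v·u = tr K = 3. Hence the eigenvalues of I - K are 1 (multiplicity 2) and 1 - (3) = -2, so det(I - K) = -2. (Direct check: I - K =
[[1, 9, 0],
 [0, -2, 0],
 [0, 9, 1]]
has determinant -2.) The finite-dimensional Fredholm alternative says: either (I - K) is invertible, or ker(I - K) ≠ {0} and then range(I - K) = ker((I - K)^*)^⊥, with dim ker(I - K) = dim ker((I - K)^*). Since det(I - K) ≠ 0, 1 is not an eigenvalue of K and ker(I - K) = {0}, so we are in the first case: for every y there is a unique x = (I - K)^(-1) y. Explicitly, by the Sherman–Morrison formula, (I - u v^T)^(-1) = I + u v^T/(1 - v·u), i.e. (I - K)^(-1) = I + K/(-2).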